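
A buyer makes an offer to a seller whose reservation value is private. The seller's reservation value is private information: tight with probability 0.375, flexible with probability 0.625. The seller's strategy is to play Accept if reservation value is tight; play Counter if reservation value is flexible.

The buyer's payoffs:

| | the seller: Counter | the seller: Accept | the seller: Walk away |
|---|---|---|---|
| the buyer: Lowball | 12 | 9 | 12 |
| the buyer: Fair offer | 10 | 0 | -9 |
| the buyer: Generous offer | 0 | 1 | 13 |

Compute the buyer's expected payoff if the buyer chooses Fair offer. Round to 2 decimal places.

E[Fair offer] = 0.375·0 + 0.625·10 = 0 + 6.25 = 6.25

6.25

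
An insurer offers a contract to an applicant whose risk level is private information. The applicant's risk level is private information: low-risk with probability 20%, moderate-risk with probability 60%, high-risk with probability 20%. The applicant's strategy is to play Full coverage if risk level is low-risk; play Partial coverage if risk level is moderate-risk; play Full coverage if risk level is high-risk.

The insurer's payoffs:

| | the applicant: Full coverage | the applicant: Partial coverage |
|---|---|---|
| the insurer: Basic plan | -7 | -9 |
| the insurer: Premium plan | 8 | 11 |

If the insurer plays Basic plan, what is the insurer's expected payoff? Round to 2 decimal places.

E[Basic plan] = 0.2·(-7) + 0.6·(-9) + 0.2·(-7) = (-1.4) + (-5.4) + (-1.4) = -8.2

-8.20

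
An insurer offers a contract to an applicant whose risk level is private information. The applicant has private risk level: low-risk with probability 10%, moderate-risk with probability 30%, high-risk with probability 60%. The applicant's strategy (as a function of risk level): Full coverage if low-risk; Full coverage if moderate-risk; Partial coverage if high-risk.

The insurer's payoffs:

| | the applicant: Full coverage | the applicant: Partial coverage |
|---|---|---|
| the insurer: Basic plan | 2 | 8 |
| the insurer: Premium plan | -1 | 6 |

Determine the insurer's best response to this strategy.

E[Basic plan] = 0.1·(2) + 0.3·(2) + 0.6·(8) = 5.6
E[Premium plan] = 0.1·(-1) + 0.3·(-1) + 0.6·(6) = 3.2
Best response: Basic plan (5.6 is the largest).

Basic plan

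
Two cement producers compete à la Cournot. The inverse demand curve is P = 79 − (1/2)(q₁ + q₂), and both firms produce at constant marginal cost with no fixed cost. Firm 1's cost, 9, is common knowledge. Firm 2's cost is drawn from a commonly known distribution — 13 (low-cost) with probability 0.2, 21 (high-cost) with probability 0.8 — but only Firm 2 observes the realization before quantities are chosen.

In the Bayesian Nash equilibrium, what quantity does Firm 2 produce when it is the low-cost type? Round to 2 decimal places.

39.20

Type-c best response for Firm 2: q₂(c) = (79 − c) − q₁/2.
Firm 1 maximizes expected profit; its first-order condition is 79 − q₁ − (1/2)E[q₂] − 9 = 0.
Substituting E[q₂] and solving: E[c₂] = 19.4, so q₁ = (79 − 2·9 + 19.4)/(3/2) = 53.6.
q₂(low-cost) = (79 − 13 − (1/2)·53.6) = 39.2.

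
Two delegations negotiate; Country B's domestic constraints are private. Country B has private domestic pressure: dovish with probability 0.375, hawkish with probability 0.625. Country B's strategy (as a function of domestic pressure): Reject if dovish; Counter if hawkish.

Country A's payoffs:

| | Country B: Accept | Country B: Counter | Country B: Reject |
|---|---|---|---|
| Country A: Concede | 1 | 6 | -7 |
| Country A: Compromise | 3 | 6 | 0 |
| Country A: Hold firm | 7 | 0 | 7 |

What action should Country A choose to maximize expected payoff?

Compromise

E[Concede] = 0.375·(-7) + 0.625·(6) = 1.125
E[Compromise] = 0.375·(0) + 0.625·(6) = 3.75
E[Hold firm] = 0.375·(7) + 0.625·(0) = 2.625
Best response: Compromise (3.75 is the largest).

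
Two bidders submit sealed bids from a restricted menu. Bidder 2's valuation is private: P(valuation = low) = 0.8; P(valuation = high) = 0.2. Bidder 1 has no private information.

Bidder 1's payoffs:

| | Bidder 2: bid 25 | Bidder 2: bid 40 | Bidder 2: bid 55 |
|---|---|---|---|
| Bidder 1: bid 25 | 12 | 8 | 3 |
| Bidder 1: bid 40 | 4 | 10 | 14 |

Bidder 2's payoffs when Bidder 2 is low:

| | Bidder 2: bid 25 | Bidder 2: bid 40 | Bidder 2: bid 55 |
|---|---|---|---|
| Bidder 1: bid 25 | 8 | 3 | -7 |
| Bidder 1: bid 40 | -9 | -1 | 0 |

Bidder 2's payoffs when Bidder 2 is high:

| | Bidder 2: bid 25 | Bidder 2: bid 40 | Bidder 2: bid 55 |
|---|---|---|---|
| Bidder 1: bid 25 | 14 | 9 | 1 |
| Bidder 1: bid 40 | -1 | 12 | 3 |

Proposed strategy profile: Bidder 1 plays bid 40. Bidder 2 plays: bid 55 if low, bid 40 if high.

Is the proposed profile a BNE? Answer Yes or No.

Bidder 1 plays bid 40: E[bid 40] = 0.8·(14) + 0.2·(10) = 13.2; E[bid 25] = 4. Best-responding. ✓
Bidder 2 (valuation low), facing bid 40: bid 25 gives -9, bid 40 gives -1, bid 55 gives 0. Proposed bid 55 is best. ✓
Bidder 2 (valuation high), facing bid 40: bid 25 gives -1, bid 40 gives 12, bid 55 gives 3. Proposed bid 40 is best. ✓

Yes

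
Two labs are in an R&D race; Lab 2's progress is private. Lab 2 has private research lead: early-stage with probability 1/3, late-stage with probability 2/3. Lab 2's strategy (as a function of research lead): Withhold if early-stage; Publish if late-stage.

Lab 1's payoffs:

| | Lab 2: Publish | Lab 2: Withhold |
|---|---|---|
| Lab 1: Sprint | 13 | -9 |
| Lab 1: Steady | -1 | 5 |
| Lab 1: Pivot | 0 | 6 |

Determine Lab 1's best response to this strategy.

E[Sprint] = 1/3·(-9) + 2/3·(13) = 17/3
E[Steady] = 1/3·(5) + 2/3·(-1) = 1
E[Pivot] = 1/3·(6) + 2/3·(0) = 2
Best response: Sprint (17/3 is the largest).

Sprint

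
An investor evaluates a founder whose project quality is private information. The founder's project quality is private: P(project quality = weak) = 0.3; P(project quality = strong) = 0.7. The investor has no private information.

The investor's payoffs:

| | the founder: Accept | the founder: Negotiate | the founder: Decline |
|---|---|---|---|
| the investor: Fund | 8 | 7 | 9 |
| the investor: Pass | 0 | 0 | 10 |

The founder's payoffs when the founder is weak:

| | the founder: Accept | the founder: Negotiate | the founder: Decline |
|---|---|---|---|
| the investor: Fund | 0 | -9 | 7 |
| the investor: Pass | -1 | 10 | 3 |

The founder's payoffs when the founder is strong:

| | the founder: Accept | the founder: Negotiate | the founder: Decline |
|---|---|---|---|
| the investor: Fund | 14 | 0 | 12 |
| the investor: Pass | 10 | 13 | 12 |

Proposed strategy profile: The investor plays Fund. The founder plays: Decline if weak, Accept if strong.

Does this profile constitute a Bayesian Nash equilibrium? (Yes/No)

Yes

A profile is a BNE iff every type of every player is best-responding given beliefs about the other side.
The investor plays Fund: E[Fund] = 0.3·(9) + 0.7·(8) = 8.3; E[Pass] = 3. Best-responding. ✓
The founder (project quality weak), facing Fund: Accept gives 0, Negotiate gives -9, Decline gives 7. Proposed Decline is best. ✓
The founder (project quality strong), facing Fund: Accept gives 14, Negotiate gives 0, Decline gives 12. Proposed Accept is best. ✓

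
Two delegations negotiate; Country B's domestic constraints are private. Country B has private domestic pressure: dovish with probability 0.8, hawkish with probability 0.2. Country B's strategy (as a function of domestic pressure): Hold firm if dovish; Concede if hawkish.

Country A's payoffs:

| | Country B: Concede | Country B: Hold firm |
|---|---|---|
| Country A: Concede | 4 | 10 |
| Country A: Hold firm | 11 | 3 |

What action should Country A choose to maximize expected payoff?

E[Concede] = 0.8·(10) + 0.2·(4) = 8.8
E[Hold firm] = 0.8·(3) + 0.2·(11) = 4.6
Best response: Concede (8.8 is the largest).

Concede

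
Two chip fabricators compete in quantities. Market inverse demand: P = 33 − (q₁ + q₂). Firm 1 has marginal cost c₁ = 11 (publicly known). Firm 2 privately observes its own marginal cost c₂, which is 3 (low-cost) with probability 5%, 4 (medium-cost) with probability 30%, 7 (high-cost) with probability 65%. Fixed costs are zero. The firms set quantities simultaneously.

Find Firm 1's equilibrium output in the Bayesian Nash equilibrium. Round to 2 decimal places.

5.63

Each type of Firm 2 best-responds to q₁; Firm 1 best-responds to the expected q₂ over Firm 2's types.
Firm 2 with cost c maximizes (33 − (q₁+q₂) − c)·q₂, giving q₂(c) = (33 − c − q₁)/2.
E[c₂] = 0.05·3 + 0.3·4 + 0.65·7 = 5.9
Firm 1's FOC against E[q₂] yields q₁ = (33 − 2·11 + E[c₂])/3 = (33 − 22 + 5.9)/3 = 5.63333.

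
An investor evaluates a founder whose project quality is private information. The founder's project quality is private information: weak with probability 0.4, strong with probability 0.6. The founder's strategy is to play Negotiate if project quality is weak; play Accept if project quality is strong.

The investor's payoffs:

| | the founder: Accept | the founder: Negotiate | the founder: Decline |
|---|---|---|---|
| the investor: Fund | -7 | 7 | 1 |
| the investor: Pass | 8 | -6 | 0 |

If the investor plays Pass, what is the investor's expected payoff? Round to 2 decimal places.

E[Pass] = 0.4·(-6) + 0.6·8 = (-2.4) + 4.8 = 2.4

2.40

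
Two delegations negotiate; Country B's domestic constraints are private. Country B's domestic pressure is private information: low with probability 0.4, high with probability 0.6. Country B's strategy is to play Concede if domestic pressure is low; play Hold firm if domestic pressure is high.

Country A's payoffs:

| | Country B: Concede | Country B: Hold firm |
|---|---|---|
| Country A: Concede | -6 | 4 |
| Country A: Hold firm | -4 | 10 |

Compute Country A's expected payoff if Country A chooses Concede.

0

Take the expectation over Country B's domestic pressure, weighting each type's action by its prior probability.
E[Concede] = 0.4·(-6) + 0.6·4 = (-2.4) + 2.4 = 0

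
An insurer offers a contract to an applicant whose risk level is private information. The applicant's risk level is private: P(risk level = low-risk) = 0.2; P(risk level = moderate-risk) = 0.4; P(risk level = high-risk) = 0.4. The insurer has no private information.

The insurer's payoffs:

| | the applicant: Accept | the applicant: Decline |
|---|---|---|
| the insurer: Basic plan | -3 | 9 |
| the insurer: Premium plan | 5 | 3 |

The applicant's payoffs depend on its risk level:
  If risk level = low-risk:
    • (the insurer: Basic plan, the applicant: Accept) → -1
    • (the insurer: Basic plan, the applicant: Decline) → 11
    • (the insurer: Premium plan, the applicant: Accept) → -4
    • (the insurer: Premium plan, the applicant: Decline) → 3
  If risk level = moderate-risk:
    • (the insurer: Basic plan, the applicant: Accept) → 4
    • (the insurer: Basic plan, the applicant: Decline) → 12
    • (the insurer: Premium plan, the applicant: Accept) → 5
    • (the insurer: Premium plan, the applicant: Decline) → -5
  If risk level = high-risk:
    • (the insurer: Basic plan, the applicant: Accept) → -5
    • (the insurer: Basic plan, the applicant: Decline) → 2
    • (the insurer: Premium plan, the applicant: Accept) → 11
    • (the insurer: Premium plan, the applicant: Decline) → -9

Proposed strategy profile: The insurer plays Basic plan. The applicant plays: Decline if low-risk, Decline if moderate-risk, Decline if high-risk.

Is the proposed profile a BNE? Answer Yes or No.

The insurer plays Basic plan: E[Basic plan] = 0.2·(9) + 0.4·(9) + 0.4·(9) = 9; E[Premium plan] = 3. Best-responding. ✓
The applicant (risk level low-risk), facing Basic plan: Accept gives -1, Decline gives 11. Proposed Decline is best. ✓
The applicant (risk level moderate-risk), facing Basic plan: Accept gives 4, Decline gives 12. Proposed Decline is best. ✓
The applicant (risk level high-risk), facing Basic plan: Accept gives -5, Decline gives 2. Proposed Decline is best. ✓

Yes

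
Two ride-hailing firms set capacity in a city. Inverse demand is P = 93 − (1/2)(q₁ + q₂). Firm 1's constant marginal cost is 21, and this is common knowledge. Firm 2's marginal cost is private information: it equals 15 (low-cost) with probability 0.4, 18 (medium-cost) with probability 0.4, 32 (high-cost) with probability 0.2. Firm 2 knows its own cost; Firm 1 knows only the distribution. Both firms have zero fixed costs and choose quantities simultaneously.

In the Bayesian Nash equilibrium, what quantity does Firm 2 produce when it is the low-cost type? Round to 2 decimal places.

54.47

Type-c best response for Firm 2: q₂(c) = (93 − c) − q₁/2.
Firm 1 maximizes expected profit; its first-order condition is 93 − q₁ − (1/2)E[q₂] − 21 = 0.
Substituting E[q₂] and solving: E[c₂] = 19.6, so q₁ = (93 − 2·21 + 19.6)/(3/2) = 47.0667.
q₂(low-cost) = (93 − 15 − (1/2)·47.0667) = 54.4667.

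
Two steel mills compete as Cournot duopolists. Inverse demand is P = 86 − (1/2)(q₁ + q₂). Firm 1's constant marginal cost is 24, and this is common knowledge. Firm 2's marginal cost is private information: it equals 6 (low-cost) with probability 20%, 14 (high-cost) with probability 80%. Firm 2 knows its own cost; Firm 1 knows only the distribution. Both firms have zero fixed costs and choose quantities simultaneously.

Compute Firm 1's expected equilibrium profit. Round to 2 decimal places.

564.48

Firm 2 with cost c maximizes (86 − (1/2)(q₁+q₂) − c)·q₂, giving q₂(c) = (86 − c − (1/2)q₁).
E[c₂] = 0.2·6 + 0.8·14 = 12.4
Firm 1's FOC against E[q₂] yields q₁ = (86 − 2·24 + E[c₂])/(3/2) = (86 − 48 + 12.4)/(3/2) = 33.6.
E[P] = 86 − (1/2)·(q₁ + E[q₂]) = 40.8; Firm 1's expected profit = (E[P] − 24)·q₁ = (40.8 − 24)·33.6 = 564.48.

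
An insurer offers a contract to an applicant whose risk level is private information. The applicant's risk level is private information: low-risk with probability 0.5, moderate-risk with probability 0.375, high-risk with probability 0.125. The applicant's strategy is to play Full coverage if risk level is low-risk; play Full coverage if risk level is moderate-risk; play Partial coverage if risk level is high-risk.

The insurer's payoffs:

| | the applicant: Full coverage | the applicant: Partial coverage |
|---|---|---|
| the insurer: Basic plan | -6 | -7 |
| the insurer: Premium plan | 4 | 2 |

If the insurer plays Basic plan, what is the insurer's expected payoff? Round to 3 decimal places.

-6.125

E[Basic plan] = 0.5·(-6) + 0.375·(-6) + 0.125·(-7) = (-3) + (-2.25) + (-0.875) = -6.125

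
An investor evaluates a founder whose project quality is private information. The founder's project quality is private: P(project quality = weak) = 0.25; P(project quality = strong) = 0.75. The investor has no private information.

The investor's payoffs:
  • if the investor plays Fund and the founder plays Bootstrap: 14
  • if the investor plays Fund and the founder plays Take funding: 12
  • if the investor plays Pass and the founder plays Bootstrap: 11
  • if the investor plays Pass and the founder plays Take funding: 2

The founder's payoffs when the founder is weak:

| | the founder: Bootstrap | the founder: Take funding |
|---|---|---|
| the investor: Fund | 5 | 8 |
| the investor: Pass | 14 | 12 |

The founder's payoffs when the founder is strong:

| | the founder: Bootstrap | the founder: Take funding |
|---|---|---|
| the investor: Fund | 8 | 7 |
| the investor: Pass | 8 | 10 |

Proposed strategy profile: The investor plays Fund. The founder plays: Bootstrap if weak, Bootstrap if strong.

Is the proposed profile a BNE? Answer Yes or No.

No

A profile is a BNE iff every type of every player is best-responding given beliefs about the other side.
The investor plays Fund: E[Fund] = 0.25·(14) + 0.75·(14) = 14; E[Pass] = 11. Best-responding. ✓
The founder (project quality weak), facing Fund: Bootstrap gives 5, Take funding gives 8. Proposed Bootstrap is not best — profitable deviation exists. ✗
The founder (project quality strong), facing Fund: Bootstrap gives 8, Take funding gives 7. Proposed Bootstrap is best. ✓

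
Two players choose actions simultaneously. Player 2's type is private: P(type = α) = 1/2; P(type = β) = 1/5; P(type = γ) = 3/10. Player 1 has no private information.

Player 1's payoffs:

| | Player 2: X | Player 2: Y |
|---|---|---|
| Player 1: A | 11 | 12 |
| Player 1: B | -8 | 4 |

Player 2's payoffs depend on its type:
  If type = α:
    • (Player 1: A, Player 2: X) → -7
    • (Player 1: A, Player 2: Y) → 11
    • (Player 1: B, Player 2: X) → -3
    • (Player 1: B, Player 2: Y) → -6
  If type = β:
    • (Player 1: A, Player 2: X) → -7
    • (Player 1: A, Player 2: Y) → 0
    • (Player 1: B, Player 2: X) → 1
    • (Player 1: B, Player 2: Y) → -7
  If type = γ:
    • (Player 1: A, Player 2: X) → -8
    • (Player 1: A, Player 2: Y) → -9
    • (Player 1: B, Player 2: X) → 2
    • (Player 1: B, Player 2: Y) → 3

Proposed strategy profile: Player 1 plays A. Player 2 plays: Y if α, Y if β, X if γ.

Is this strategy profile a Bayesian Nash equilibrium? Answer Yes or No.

Yes

A profile is a BNE iff every type of every player is best-responding given beliefs about the other side.
Player 1 plays A: E[A] = 1/2·(12) + 1/5·(12) + 3/10·(11) = 117/10; E[B] = 2/5. Best-responding. ✓
Player 2 (type α), facing A: X gives -7, Y gives 11. Proposed Y is best. ✓
Player 2 (type β), facing A: X gives -7, Y gives 0. Proposed Y is best. ✓
Player 2 (type γ), facing A: X gives -8, Y gives -9. Proposed X is best. ✓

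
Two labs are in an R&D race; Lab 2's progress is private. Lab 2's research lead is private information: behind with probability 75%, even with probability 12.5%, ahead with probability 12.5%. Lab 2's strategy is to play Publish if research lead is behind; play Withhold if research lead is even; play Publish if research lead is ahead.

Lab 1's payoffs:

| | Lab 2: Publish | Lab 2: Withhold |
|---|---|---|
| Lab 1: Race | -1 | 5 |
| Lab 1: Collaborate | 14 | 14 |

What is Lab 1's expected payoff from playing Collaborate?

14

E[Collaborate] = 0.75·14 + 0.125·14 + 0.125·14 = 10.5 + 1.75 + 1.75 = 14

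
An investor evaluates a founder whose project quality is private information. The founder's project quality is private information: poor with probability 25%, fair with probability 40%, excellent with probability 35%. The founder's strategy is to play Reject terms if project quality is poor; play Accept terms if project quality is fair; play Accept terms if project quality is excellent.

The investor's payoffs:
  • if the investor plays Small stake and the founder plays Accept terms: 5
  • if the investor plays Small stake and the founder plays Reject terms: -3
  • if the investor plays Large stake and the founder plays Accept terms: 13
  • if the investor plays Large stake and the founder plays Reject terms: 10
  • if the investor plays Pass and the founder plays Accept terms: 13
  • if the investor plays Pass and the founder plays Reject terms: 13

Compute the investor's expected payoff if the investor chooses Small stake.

Take the expectation over the founder's project quality, weighting each type's action by its prior probability.
E[Small stake] = 0.25·(-3) + 0.4·5 + 0.35·5 = (-0.75) + 2 + 1.75 = 3

3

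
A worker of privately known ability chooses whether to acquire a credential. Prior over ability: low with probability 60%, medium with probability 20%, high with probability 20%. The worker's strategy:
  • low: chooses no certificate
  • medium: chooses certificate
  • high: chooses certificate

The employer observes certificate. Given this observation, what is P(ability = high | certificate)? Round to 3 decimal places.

P(certificate) = 0.6·0 + 0.2·1 + 0.2·1 = 0.4
P(high | certificate) = (0.2·1) / 0.4 = 0.2 / 0.4 = 0.5

0.500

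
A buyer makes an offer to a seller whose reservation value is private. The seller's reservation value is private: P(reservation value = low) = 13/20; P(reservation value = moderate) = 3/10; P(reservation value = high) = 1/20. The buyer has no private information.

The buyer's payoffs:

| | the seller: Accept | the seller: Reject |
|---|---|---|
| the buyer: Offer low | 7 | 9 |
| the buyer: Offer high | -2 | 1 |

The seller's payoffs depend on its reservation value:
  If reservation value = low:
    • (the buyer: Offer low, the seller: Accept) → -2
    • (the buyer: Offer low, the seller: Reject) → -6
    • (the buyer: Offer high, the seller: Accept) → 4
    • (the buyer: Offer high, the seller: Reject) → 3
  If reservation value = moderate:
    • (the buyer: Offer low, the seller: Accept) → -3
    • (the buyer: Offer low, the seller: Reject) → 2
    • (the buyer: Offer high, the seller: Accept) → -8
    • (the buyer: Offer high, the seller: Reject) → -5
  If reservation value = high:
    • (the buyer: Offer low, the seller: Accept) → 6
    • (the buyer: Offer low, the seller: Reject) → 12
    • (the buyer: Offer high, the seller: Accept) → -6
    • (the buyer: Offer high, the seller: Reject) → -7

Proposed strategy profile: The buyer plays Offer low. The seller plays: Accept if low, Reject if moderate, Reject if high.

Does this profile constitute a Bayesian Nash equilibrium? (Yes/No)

A profile is a BNE iff every type of every player is best-responding given beliefs about the other side.
The buyer plays Offer low: E[Offer low] = 13/20·(7) + 3/10·(9) + 1/20·(9) = 77/10; E[Offer high] = -19/20. Best-responding. ✓
The seller (reservation value low), facing Offer low: Accept gives -2, Reject gives -6. Proposed Accept is best. ✓
The seller (reservation value moderate), facing Offer low: Accept gives -3, Reject gives 2. Proposed Reject is best. ✓
The seller (reservation value high), facing Offer low: Accept gives 6, Reject gives 12. Proposed Reject is best. ✓

Yes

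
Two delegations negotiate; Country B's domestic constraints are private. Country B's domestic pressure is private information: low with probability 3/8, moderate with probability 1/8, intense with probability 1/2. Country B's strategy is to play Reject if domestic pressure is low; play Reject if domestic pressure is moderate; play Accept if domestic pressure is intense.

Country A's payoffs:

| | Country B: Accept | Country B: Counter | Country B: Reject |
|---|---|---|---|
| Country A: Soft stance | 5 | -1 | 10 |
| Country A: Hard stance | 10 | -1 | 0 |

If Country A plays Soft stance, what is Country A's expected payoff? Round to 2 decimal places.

E[Soft stance] = 3/8·10 + 1/8·10 + 1/2·5 = 15/4 + 5/4 + 5/2 = 15/2

7.50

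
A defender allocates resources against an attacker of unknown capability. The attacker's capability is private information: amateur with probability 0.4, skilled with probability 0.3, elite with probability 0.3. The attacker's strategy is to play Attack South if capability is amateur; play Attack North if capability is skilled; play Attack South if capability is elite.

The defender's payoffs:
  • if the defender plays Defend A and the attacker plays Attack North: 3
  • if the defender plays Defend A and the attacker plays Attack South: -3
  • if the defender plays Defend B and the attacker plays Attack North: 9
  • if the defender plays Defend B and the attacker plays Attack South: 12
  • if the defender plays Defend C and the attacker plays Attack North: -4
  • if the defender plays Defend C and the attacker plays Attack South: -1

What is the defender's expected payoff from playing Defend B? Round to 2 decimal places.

11.10

E[Defend B] = 0.4·12 + 0.3·9 + 0.3·12 = 4.8 + 2.7 + 3.6 = 11.1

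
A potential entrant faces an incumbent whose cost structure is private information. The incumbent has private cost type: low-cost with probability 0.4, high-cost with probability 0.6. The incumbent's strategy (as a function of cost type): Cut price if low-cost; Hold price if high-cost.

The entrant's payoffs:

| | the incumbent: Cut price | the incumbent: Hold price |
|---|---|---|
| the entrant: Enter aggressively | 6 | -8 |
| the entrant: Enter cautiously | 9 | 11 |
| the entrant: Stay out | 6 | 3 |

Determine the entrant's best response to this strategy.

Enter cautiously

E[Enter aggressively] = 0.4·(6) + 0.6·(-8) = -2.4
E[Enter cautiously] = 0.4·(9) + 0.6·(11) = 10.2
E[Stay out] = 0.4·(6) + 0.6·(3) = 4.2
Best response: Enter cautiously (10.2 is the largest).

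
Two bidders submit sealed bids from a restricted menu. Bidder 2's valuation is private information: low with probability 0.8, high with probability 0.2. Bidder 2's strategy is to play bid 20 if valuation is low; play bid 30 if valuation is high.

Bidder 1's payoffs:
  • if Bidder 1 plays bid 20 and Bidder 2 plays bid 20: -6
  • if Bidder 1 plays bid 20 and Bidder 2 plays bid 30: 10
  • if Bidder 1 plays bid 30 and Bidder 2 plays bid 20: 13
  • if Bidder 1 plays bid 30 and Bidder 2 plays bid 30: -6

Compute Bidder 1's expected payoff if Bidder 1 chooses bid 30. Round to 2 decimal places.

E[bid 30] = 0.8·13 + 0.2·(-6) = 10.4 + (-1.2) = 9.2

9.20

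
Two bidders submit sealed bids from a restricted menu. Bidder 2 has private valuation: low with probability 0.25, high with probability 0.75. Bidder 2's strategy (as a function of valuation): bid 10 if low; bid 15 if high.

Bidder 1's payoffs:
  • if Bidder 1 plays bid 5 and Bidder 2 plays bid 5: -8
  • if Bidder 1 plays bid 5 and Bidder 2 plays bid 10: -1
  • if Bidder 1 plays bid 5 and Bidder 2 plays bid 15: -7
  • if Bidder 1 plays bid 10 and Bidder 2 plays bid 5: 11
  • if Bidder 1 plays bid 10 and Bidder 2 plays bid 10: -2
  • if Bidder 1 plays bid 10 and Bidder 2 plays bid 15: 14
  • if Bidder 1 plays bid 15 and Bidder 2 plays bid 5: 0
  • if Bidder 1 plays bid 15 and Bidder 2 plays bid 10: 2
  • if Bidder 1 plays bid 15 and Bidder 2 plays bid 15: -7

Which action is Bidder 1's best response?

E[bid 5] = 0.25·(-1) + 0.75·(-7) = -5.5
E[bid 10] = 0.25·(-2) + 0.75·(14) = 10
E[bid 15] = 0.25·(2) + 0.75·(-7) = -4.75
Best response: bid 10 (10 is the largest).

bid 10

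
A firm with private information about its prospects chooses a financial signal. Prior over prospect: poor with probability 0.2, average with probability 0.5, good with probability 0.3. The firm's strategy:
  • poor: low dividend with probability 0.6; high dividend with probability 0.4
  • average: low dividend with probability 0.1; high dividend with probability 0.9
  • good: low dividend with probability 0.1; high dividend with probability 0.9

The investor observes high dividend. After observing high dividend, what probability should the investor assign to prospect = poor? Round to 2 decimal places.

Apply Bayes' rule using the sender's strategy as the likelihood.
P(high dividend) = 0.2·0.4 + 0.5·0.9 + 0.3·0.9 = 0.8
P(poor | high dividend) = (0.2·0.4) / 0.8 = 0.08 / 0.8 = 0.1

0.10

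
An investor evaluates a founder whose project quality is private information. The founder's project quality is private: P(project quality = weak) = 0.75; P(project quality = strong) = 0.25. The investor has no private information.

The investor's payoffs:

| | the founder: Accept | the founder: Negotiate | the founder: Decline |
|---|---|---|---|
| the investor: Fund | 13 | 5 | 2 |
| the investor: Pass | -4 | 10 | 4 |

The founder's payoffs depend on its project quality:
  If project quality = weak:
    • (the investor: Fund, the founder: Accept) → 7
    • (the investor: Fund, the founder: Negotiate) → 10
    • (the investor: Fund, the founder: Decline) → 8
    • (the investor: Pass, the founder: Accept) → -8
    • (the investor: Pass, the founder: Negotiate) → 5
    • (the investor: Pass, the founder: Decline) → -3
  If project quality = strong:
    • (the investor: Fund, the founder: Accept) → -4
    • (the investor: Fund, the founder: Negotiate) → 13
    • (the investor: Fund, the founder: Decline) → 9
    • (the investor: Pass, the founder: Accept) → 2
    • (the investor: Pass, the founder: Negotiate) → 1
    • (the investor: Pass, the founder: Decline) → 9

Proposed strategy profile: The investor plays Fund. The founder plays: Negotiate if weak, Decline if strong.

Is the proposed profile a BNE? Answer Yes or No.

No

The investor plays Fund: E[Fund] = 0.75·(5) + 0.25·(2) = 4.25; E[Pass] = 8.5. Not best-responding. ✗
The founder (project quality weak), facing Fund: Accept gives 7, Negotiate gives 10, Decline gives 8. Proposed Negotiate is best. ✓
The founder (project quality strong), facing Fund: Accept gives -4, Negotiate gives 13, Decline gives 9. Proposed Decline is not best — profitable deviation exists. ✗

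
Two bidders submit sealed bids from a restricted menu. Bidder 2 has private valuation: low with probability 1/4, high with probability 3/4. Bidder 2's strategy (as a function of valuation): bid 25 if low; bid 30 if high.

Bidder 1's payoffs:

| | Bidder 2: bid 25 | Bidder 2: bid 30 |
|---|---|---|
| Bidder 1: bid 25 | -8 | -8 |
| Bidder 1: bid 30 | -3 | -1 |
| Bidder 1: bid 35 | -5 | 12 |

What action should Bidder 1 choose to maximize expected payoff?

Compute Bidder 1's expected payoff for each action, taking the expectation over Bidder 2's type.
E[bid 25] = 1/4·(-8) + 3/4·(-8) = -8
E[bid 30] = 1/4·(-3) + 3/4·(-1) = -3/2
E[bid 35] = 1/4·(-5) + 3/4·(12) = 31/4
Best response: bid 35 (31/4 is the largest).

bid 35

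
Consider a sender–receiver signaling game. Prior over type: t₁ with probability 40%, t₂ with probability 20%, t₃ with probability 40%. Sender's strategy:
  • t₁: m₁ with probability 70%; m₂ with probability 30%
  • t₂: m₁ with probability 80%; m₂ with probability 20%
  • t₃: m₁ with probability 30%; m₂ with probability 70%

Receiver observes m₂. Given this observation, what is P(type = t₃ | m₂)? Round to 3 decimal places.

0.636

P(m₂) = 0.4·0.3 + 0.2·0.2 + 0.4·0.7 = 0.44
P(t₃ | m₂) = (0.4·0.7) / 0.44 = 0.28 / 0.44 = 0.636364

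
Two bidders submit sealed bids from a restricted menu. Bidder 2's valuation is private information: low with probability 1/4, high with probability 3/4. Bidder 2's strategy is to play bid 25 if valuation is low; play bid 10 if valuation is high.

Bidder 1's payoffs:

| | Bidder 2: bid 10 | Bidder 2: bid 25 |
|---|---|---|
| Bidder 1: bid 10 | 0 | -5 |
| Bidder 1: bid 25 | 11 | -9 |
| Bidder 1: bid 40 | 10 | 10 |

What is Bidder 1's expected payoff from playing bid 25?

Take the expectation over Bidder 2's valuation, weighting each type's action by its prior probability.
E[bid 25] = 1/4·(-9) + 3/4·11 = (-9/4) + 33/4 = 6

6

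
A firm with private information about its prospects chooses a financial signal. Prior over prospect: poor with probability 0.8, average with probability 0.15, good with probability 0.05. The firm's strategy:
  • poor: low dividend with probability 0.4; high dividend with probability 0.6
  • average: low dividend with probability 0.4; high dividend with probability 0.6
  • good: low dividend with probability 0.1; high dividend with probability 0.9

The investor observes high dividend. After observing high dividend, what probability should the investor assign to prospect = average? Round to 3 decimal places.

0.146

P(high dividend) = 0.8·0.6 + 0.15·0.6 + 0.05·0.9 = 0.615
P(average | high dividend) = (0.15·0.6) / 0.615 = 0.09 / 0.615 = 0.146341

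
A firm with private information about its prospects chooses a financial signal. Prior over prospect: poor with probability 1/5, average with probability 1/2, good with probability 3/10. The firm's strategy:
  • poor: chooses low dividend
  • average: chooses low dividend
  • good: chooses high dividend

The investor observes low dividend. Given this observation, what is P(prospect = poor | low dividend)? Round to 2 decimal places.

0.29

Apply Bayes' rule using the sender's strategy as the likelihood.
P(low dividend) = (1/5)·1 + (1/2)·1 + (3/10)·0 = 7/10
P(poor | low dividend) = ((1/5)·1) / (7/10) = (1/5) / (7/10) = 2/7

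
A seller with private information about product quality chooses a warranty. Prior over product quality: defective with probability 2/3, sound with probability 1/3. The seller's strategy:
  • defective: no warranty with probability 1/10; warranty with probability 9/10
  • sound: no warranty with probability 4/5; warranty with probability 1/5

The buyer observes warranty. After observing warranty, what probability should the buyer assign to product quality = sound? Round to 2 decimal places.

0.10

Apply Bayes' rule using the sender's strategy as the likelihood.
P(warranty) = (2/3)·(9/10) + (1/3)·(1/5) = 2/3
P(sound | warranty) = ((1/3)·(1/5)) / (2/3) = (1/15) / (2/3) = 1/10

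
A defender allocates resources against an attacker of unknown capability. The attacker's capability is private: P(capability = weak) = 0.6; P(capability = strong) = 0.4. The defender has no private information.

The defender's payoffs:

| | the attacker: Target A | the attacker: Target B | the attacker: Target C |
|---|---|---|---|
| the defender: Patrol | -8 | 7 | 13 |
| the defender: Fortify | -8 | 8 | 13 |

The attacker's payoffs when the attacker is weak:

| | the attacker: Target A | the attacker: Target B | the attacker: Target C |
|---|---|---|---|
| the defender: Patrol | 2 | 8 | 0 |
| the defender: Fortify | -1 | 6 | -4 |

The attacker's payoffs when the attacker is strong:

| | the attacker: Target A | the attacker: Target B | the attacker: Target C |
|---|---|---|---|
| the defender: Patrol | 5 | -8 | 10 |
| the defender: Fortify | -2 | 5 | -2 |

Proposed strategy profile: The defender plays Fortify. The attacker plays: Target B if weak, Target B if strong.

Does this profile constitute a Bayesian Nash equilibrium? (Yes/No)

The defender plays Fortify: E[Fortify] = 0.6·(8) + 0.4·(8) = 8; E[Patrol] = 7. Best-responding. ✓
The attacker (capability weak), facing Fortify: Target A gives -1, Target B gives 6, Target C gives -4. Proposed Target B is best. ✓
The attacker (capability strong), facing Fortify: Target A gives -2, Target B gives 5, Target C gives -2. Proposed Target B is best. ✓

Yes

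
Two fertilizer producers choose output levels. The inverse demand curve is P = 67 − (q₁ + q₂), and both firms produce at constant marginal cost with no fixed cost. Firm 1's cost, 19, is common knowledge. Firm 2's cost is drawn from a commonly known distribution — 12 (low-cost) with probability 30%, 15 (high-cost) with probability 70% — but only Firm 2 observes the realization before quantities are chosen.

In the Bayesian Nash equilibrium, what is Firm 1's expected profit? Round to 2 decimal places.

206.40

Type-c best response for Firm 2: q₂(c) = (67 − c)/2 − q₁/2.
Firm 1 maximizes expected profit; its first-order condition is 67 − 2q₁ − E[q₂] − 19 = 0.
Substituting E[q₂] and solving: E[c₂] = 14.1, so q₁ = (67 − 2·19 + 14.1)/3 = 14.3667.
E[P] = 67 − (q₁ + E[q₂]) = 33.3667; Firm 1's expected profit = (E[P] − 19)·q₁ = (33.3667 − 19)·14.3667 = 206.401.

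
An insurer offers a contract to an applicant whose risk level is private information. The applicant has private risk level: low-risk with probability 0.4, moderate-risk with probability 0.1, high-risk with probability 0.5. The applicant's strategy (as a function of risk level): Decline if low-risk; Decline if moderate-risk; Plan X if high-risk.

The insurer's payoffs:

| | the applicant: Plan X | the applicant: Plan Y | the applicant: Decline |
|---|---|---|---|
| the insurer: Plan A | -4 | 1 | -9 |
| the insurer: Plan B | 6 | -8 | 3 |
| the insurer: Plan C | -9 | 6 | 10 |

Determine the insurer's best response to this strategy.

Plan B

Compute the insurer's expected payoff for each action, taking the expectation over the applicant's type.
E[Plan A] = 0.4·(-9) + 0.1·(-9) + 0.5·(-4) = -6.5
E[Plan B] = 0.4·(3) + 0.1·(3) + 0.5·(6) = 4.5
E[Plan C] = 0.4·(10) + 0.1·(10) + 0.5·(-9) = 0.5
Best response: Plan B (4.5 is the largest).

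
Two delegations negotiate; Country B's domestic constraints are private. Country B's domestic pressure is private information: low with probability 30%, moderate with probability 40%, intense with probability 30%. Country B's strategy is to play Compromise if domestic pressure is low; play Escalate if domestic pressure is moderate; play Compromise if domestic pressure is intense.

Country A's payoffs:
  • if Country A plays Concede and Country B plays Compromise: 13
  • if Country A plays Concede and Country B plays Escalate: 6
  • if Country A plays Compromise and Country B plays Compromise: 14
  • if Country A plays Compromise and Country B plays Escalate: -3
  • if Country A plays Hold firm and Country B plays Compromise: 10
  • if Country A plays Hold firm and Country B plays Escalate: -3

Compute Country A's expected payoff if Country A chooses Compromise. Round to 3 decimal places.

7.200

E[Compromise] = 0.3·14 + 0.4·(-3) + 0.3·14 = 4.2 + (-1.2) + 4.2 = 7.2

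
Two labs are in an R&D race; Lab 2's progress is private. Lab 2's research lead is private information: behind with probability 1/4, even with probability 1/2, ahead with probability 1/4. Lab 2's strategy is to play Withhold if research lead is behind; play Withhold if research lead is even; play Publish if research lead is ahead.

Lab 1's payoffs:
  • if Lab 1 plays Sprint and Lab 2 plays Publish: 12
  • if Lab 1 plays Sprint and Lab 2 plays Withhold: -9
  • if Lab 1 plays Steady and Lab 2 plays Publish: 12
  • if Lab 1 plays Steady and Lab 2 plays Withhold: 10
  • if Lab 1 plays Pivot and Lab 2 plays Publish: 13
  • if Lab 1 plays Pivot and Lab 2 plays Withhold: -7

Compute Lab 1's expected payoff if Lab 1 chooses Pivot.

E[Pivot] = 1/4·(-7) + 1/2·(-7) + 1/4·13 = (-7/4) + (-7/2) + 13/4 = -2

-2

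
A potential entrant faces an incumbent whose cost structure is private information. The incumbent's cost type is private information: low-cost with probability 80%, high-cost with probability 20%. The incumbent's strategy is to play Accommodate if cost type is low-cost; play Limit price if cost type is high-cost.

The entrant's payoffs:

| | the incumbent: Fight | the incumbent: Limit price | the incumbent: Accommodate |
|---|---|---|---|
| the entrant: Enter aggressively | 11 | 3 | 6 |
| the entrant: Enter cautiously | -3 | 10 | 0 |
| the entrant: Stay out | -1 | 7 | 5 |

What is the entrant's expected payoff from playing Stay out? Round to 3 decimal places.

E[Stay out] = 0.8·5 + 0.2·7 = 4 + 1.4 = 5.4

5.400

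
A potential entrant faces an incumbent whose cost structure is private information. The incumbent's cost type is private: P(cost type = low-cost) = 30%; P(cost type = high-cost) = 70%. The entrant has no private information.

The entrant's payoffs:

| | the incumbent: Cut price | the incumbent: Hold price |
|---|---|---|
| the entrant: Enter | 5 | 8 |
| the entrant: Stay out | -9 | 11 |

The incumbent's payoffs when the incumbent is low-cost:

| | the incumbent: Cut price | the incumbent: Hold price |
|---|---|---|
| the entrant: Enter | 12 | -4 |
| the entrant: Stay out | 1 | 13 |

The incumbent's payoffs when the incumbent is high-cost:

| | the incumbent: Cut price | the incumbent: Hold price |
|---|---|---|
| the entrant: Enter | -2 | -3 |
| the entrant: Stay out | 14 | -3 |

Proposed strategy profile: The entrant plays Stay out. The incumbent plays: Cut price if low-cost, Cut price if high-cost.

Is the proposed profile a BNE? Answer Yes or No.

The entrant plays Stay out: E[Stay out] = 0.3·(-9) + 0.7·(-9) = -9; E[Enter] = 5. Not best-responding. ✗
The incumbent (cost type low-cost), facing Stay out: Cut price gives 1, Hold price gives 13. Proposed Cut price is not best — profitable deviation exists. ✗
The incumbent (cost type high-cost), facing Stay out: Cut price gives 14, Hold price gives -3. Proposed Cut price is best. ✓

No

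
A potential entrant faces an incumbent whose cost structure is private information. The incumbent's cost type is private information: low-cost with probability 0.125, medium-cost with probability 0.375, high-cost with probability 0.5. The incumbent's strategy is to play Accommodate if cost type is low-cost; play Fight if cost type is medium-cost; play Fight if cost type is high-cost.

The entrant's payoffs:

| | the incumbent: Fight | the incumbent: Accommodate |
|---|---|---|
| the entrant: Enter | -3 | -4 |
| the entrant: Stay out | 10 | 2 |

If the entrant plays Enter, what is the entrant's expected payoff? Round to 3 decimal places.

E[Enter] = 0.125·(-4) + 0.375·(-3) + 0.5·(-3) = (-0.5) + (-1.125) + (-1.5) = -3.125

-3.125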